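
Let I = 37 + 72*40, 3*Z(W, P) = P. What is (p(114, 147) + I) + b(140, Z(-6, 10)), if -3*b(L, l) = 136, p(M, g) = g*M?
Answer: 58889/3 ≈ 19630.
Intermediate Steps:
Z(W, P) = P/3
I = 2917 (I = 37 + 2880 = 2917)
p(M, g) = M*g
b(L, l) = -136/3 (b(L, l) = -1/3*136 = -136/3)
(p(114, 147) + I) + b(140, Z(-6, 10)) = (114*147 + 2917) - 136/3 = (16758 + 2917) - 136/3 = 19675 - 136/3 = 58889/3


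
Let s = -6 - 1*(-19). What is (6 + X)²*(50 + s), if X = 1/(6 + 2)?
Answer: 151263/64 ≈ 2363.5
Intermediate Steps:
X = ⅛ (X = 1/8 = ⅛ ≈ 0.12500)
s = 13 (s = -6 + 19 = 13)
(6 + X)²*(50 + s) = (6 + ⅛)²*(50 + 13) = (49/8)²*63 = (2401/64)*63 = 151263/64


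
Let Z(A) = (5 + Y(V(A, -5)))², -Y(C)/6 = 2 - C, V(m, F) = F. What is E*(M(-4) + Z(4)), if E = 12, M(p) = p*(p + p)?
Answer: 16812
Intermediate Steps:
M(p) = 2*p² (M(p) = p*(2*p) = 2*p²)
Y(C) = -12 + 6*C (Y(C) = -6*(2 - C) = -12 + 6*C)
Z(A) = 1369 (Z(A) = (5 + (-12 + 6*(-5)))² = (5 + (-12 - 30))² = (5 - 42)² = (-37)² = 1369)
E*(M(-4) + Z(4)) = 12*(2*(-4)² + 1369) = 12*(2*16 + 1369) = 12*(32 + 1369) = 12*1401 = 16812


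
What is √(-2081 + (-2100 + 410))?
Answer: 3*I*√419 ≈ 61.408*I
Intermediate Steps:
√(-2081 + (-2100 + 410)) = √(-2081 - 1690) = √(-3771) = 3*I*√419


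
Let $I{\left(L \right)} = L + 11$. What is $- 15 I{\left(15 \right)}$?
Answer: $-390$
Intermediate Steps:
$I{\left(L \right)} = 11 + L$
$- 15 I{\left(15 \right)} = - 15 \left(11 + 15\right) = \left(-15\right) 26 = -390$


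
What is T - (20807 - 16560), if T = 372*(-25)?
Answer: -13547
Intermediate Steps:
T = -9300
T - (20807 - 16560) = -9300 - (20807 - 16560) = -9300 - 1*4247 = -9300 - 4247 = -13547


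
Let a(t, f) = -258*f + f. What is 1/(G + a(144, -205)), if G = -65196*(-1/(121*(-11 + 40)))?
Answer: 3509/184936861 ≈ 1.8974e-5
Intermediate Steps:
a(t, f) = -257*f
G = 65196/3509 (G = -65196/(29*(-121)) = -65196/(-3509) = -65196*(-1/3509) = 65196/3509 ≈ 18.580)
1/(G + a(144, -205)) = 1/(65196/3509 - 257*(-205)) = 1/(65196/3509 + 52685) = 1/(184936861/3509) = 3509/184936861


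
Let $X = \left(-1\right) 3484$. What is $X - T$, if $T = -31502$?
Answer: $28018$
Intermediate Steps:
$X = -3484$
$X - T = -3484 - -31502 = -3484 + 31502 = 28018$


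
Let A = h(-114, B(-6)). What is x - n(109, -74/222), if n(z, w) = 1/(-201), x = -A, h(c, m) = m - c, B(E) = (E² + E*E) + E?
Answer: -36179/201 ≈ -180.00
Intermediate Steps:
B(E) = E + 2*E² (B(E) = (E² + E²) + E = 2*E² + E = E + 2*E²)
A = 180 (A = -6*(1 + 2*(-6)) - 1*(-114) = -6*(1 - 12) + 114 = -6*(-11) + 114 = 66 + 114 = 180)
x = -180 (x = -1*180 = -180)
n(z, w) = -1/201
x - n(109, -74/222) = -180 - 1*(-1/201) = -180 + 1/201 = -36179/201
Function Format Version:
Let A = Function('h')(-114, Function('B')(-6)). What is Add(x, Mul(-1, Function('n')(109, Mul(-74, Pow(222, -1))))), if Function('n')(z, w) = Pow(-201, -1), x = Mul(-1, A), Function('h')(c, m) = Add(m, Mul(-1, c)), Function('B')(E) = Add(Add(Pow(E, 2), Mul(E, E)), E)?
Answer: Rational(-36179, 201) ≈ -180.00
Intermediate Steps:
Function('B')(E) = Add(E, Mul(2, Pow(E, 2))) (Function('B')(E) = Add(Add(Pow(E, 2), Pow(E, 2)), E) = Add(Mul(2, Pow(E, 2)), E) = Add(E, Mul(2, Pow(E, 2))))
A = 180 (A = Add(Mul(-6, Add(1, Mul(2, -6))), Mul(-1, -114)) = Add(Mul(-6, Add(1, -12)), 114) = Add(Mul(-6, -11), 114) = Add(66, 114) = 180)
x = -180 (x = Mul(-1, 180) = -180)
Function('n')(z, w) = Rational(-1, 201)
Add(x, Mul(-1, Function('n')(109, Mul(-74, Pow(222, -1))))) = Add(-180, Mul(-1, Rational(-1, 201))) = Add(-180, Rational(1, 201)) = Rational(-36179, 201)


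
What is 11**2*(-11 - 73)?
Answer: -10164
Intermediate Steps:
11**2*(-11 - 73) = 121*(-84) = -10164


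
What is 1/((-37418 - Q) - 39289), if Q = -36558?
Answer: -1/40149 ≈ -2.4907e-5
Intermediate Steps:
1/((-37418 - Q) - 39289) = 1/((-37418 - 1*(-36558)) - 39289) = 1/((-37418 + 36558) - 39289) = 1/(-860 - 39289) = 1/(-40149) = -1/40149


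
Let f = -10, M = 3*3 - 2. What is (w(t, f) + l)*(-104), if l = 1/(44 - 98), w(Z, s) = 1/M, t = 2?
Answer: -2444/189 ≈ -12.931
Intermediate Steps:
M = 7 (M = 9 - 2 = 7)
w(Z, s) = 1/7
l = -1/54 (l = 1/(-54) = -1/54 ≈ -0.018519)
(w(t, f) + l)*(-104) = (1/7 - 1/54)*(-104) = (47/378)*(-104) = -2444/189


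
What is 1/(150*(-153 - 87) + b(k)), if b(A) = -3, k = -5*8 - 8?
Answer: -1/36003 ≈ -2.7775e-5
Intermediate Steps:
k = -48 (k = -40 - 8 = -48)
1/(150*(-153 - 87) + b(k)) = 1/(150*(-153 - 87) - 3) = 1/(150*(-240) - 3) = 1/(-36000 - 3) = 1/(-36003) = -1/36003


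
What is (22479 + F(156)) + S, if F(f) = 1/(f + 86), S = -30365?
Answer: -1908411/242 ≈ -7886.0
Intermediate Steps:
F(f) = 1/(86 + f)
(22479 + F(156)) + S = (22479 + 1/(86 + 156)) - 30365 = (22479 + 1/242) - 30365 = 5439919/242 - 30365 = -1908411/242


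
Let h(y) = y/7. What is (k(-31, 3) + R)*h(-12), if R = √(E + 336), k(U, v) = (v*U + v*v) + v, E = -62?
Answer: 972/7 - 12*√274/7 ≈ 110.48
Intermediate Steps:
k(U, v) = v + v² + U*v (k(U, v) = (U*v + v²) + v = (v² + U*v) + v = v + v² + U*v)
h(y) = y/7 (h(y) = y*(⅐) = y/7)
R = √274 (R = √(-62 + 336) = √274 ≈ 16.553)
(k(-31, 3) + R)*h(-12) = (3*(1 - 31 + 3) + √274)*((⅐)*(-12)) = (3*(-27) + √274)*(-12/7) = (-81 + √274)*(-12/7) = 972/7 - 12*√274/7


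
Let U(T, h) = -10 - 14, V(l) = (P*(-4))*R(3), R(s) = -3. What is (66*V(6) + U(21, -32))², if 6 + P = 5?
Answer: 665856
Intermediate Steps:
P = -1 (P = -6 + 5 = -1)
V(l) = -12 (V(l) = -1*(-4)*(-3) = 4*(-3) = -12)
U(T, h) = -24
(66*V(6) + U(21, -32))² = (66*(-12) - 24)² = (-792 - 24)² = (-816)² = 665856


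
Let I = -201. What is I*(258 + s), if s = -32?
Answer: -45426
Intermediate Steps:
I*(258 + s) = -201*(258 - 32) = -201*226 = -45426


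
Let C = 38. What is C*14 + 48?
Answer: 580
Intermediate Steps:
C*14 + 48 = 38*14 + 48 = 532 + 48 = 580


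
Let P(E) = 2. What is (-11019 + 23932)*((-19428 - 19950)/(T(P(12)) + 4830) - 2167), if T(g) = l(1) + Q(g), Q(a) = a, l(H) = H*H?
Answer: -45249256819/1611 ≈ -2.8088e+7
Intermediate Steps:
l(H) = H**2
T(g) = 1 + g (T(g) = 1**2 + g = 1 + g)
(-11019 + 23932)*((-19428 - 19950)/(T(P(12)) + 4830) - 2167) = (-11019 + 23932)*((-19428 - 19950)/((1 + 2) + 4830) - 2167) = 12913*(-39378/(3 + 4830) - 2167) = 12913*(-39378/4833 - 2167) = 12913*(-39378*1/4833 - 2167) = 12913*(-13126/1611 - 2167) = 12913*(-3504163/1611) = -45249256819/1611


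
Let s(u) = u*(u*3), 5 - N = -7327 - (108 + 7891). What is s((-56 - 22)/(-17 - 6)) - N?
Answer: -8091847/529 ≈ -15297.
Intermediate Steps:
N = 15331 (N = 5 - (-7327 - (108 + 7891)) = 5 - (-7327 - 1*7999) = 5 - (-7327 - 7999) = 5 - 1*(-15326) = 5 + 15326 = 15331)
s(u) = 3*u**2 (s(u) = u*(3*u) = 3*u**2)
s((-56 - 22)/(-17 - 6)) - N = 3*((-56 - 22)/(-17 - 6))**2 - 1*15331 = 3*(-78/(-23))**2 - 15331 = 3*(-78*(-1/23))**2 - 15331 = 3*(78/23)**2 - 15331 = 3*(6084/529) - 15331 = 18252/529 - 15331 = -8091847/529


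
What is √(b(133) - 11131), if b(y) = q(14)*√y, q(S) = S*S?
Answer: √(-11131 + 196*√133) ≈ 94.184*I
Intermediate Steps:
q(S) = S²
b(y) = 196*√y (b(y) = 14²*√y = 196*√y)
√(b(133) - 11131) = √(196*√133 - 11131) = √(-11131 + 196*√133)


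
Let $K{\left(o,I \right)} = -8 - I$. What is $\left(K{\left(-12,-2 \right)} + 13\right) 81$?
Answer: $567$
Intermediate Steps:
$\left(K{\left(-12,-2 \right)} + 13\right) 81 = \left(\left(-8 - -2\right) + 13\right) 81 = \left(\left(-8 + 2\right) + 13\right) 81 = \left(-6 + 13\right) 81 = 7 \cdot 81 = 567$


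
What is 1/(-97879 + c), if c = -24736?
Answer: -1/122615 ≈ -8.1556e-6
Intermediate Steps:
1/(-97879 + c) = 1/(-97879 - 24736) = 1/(-122615) = -1/122615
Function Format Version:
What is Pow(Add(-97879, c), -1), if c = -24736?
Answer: Rational(-1, 122615) ≈ -8.1556e-6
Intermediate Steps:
Pow(Add(-97879, c), -1) = Pow(Add(-97879, -24736), -1) = Pow(-122615, -1) = Rational(-1, 122615)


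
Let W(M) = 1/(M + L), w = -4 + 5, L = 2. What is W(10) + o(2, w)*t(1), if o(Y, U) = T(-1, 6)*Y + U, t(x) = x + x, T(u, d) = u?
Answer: -23/12 ≈ -1.9167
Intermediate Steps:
w = 1
t(x) = 2*x
W(M) = 1/(2 + M) (W(M) = 1/(M + 2) = 1/(2 + M))
o(Y, U) = U - Y (o(Y, U) = -Y + U = U - Y)
W(10) + o(2, w)*t(1) = 1/(2 + 10) + (1 - 1*2)*(2*1) = 1/12 + (1 - 2)*2 = 1/12 - 1*2 = 1/12 - 2 = -23/12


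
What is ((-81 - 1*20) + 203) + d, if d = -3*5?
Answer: 87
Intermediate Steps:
d = -15
((-81 - 1*20) + 203) + d = ((-81 - 1*20) + 203) - 15 = ((-81 - 20) + 203) - 15 = (-101 + 203) - 15 = 102 - 15 = 87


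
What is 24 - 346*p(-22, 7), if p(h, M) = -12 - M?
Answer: 6598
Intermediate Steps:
24 - 346*p(-22, 7) = 24 - 346*(-12 - 1*7) = 24 - 346*(-12 - 7) = 24 - 346*(-19) = 24 + 6574 = 6598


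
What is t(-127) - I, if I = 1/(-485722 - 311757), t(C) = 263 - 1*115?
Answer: 118026893/797479 ≈ 148.00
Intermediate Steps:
t(C) = 148 (t(C) = 263 - 115 = 148)
I = -1/797479 (I = 1/(-797479) = -1/797479 ≈ -1.2540e-6)
t(-127) - I = 148 - 1*(-1/797479) = 148 + 1/797479 = 118026893/797479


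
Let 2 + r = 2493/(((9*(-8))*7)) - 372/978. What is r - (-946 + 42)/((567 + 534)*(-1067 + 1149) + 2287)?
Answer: -6182670439/844969832 ≈ -7.3170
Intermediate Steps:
r = -66879/9128 (r = -2 + (2493/(((9*(-8))*7)) - 372/978) = -2 + (2493/((-72*7)) - 372*1/978) = -2 + (2493/(-504) - 62/163) = -2 + (2493*(-1/504) - 62/163) = -2 + (-277/56 - 62/163) = -2 - 48623/9128 = -66879/9128 ≈ -7.3268)
r - (-946 + 42)/((567 + 534)*(-1067 + 1149) + 2287) = -66879/9128 - (-946 + 42)/((567 + 534)*(-1067 + 1149) + 2287) = -66879/9128 - (-904)/(1101*82 + 2287) = -66879/9128 - (-904)/(90282 + 2287) = -66879/9128 - (-904)/92569 = -66879/9128 - 1*(-904/92569) = -66879/9128 + 904/92569 = -6182670439/844969832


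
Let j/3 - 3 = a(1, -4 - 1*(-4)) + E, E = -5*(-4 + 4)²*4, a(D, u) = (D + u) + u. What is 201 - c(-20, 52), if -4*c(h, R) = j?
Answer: 204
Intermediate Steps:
a(D, u) = D + 2*u
E = 0 (E = -5*0²*4 = -5*0*4 = 0*4 = 0)
j = 12 (j = 9 + 3*((1 + 2*(-4 - 1*(-4))) + 0) = 9 + 3*((1 + 2*(-4 + 4)) + 0) = 9 + 3*((1 + 2*0) + 0) = 9 + 3*((1 + 0) + 0) = 9 + 3*(1 + 0) = 9 + 3*1 = 9 + 3 = 12)
c(h, R) = -3 (c(h, R) = -¼*12 = -3)
201 - c(-20, 52) = 201 - 1*(-3) = 201 + 3 = 204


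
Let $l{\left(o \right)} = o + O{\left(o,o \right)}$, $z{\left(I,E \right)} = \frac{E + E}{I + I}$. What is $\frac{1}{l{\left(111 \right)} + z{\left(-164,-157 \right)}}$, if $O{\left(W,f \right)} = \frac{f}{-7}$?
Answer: $\frac{1148}{110323} \approx 0.010406$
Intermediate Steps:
$O{\left(W,f \right)} = - \frac{f}{7}$ ($O{\left(W,f \right)} = f \left(- \frac{1}{7}\right) = - \frac{f}{7}$)
$z{\left(I,E \right)} = \frac{E}{I}$ ($z{\left(I,E \right)} = \frac{2 E}{2 I} = 2 E \frac{1}{2 I} = \frac{E}{I}$)
$l{\left(o \right)} = \frac{6 o}{7}$ ($l{\left(o \right)} = o - \frac{o}{7} = \frac{6 o}{7}$)
$\frac{1}{l{\left(111 \right)} + z{\left(-164,-157 \right)}} = \frac{1}{\frac{6}{7} \cdot 111 - \frac{157}{-164}} = \frac{1}{\frac{666}{7} - - \frac{157}{164}} = \frac{1}{\frac{666}{7} + \frac{157}{164}} = \frac{1}{\frac{110323}{1148}} = \frac{1148}{110323}$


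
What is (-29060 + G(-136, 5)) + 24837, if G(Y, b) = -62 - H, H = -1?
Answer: -4284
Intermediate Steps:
G(Y, b) = -61 (G(Y, b) = -62 - 1*(-1) = -62 + 1 = -61)
(-29060 + G(-136, 5)) + 24837 = (-29060 - 61) + 24837 = -29121 + 24837 = -4284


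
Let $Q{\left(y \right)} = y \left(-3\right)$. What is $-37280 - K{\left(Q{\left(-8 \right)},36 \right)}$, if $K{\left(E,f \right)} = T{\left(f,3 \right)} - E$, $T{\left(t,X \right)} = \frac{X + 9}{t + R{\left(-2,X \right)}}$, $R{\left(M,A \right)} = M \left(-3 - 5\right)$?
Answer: $- \frac{484331}{13} \approx -37256.0$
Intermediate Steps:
$R{\left(M,A \right)} = - 8 M$ ($R{\left(M,A \right)} = M \left(-8\right) = - 8 M$)
$Q{\left(y \right)} = - 3 y$
$T{\left(t,X \right)} = \frac{9 + X}{16 + t}$ ($T{\left(t,X \right)} = \frac{X + 9}{t - -16} = \frac{9 + X}{t + 16} = \frac{9 + X}{16 + t}$)
$K{\left(E,f \right)} = - E + \frac{12}{16 + f}$ ($K{\left(E,f \right)} = \frac{9 + 3}{16 + f} - E = \frac{1}{16 + f} 12 - E = \frac{12}{16 + f} - E = - E + \frac{12}{16 + f}$)
$-37280 - K{\left(Q{\left(-8 \right)},36 \right)} = -37280 - \frac{12 - \left(-3\right) \left(-8\right) \left(16 + 36\right)}{16 + 36} = -37280 - \frac{12 - 24 \cdot 52}{52} = -37280 - \frac{12 - 1248}{52} = -37280 - \frac{1}{52} \left(-1236\right) = -37280 - - \frac{309}{13} = -37280 + \frac{309}{13} = - \frac{484331}{13}$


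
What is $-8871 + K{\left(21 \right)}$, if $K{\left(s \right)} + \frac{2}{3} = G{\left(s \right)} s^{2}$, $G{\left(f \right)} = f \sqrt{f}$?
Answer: $- \frac{26615}{3} + 9261 \sqrt{21} \approx 33568.0$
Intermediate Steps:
$G{\left(f \right)} = f^{\frac{3}{2}}$
$K{\left(s \right)} = - \frac{2}{3} + s^{\frac{7}{2}}$ ($K{\left(s \right)} = - \frac{2}{3} + s^{\frac{3}{2}} s^{2} = - \frac{2}{3} + s^{\frac{7}{2}}$)
$-8871 + K{\left(21 \right)} = -8871 - \left(\frac{2}{3} - 21^{\frac{7}{2}}\right) = -8871 - \left(\frac{2}{3} - 9261 \sqrt{21}\right) = - \frac{26615}{3} + 9261 \sqrt{21}$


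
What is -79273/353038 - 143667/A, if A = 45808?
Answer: -3882231995/1155140336 ≈ -3.3608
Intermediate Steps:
-79273/353038 - 143667/A = -79273/353038 - 143667/45808 = -3882231995/1155140336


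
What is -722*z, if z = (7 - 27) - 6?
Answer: 18772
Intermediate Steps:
z = -26 (z = -20 - 6 = -26)
-722*z = -722*(-26) = 18772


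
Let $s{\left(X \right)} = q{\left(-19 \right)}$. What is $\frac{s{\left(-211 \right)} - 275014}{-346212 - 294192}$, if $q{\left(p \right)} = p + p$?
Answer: $\frac{22921}{53367} \approx 0.4295$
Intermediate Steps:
$q{\left(p \right)} = 2 p$
$s{\left(X \right)} = -38$ ($s{\left(X \right)} = 2 \left(-19\right) = -38$)
$\frac{s{\left(-211 \right)} - 275014}{-346212 - 294192} = \frac{-38 - 275014}{-346212 - 294192} = - \frac{275052}{-640404} = \left(-275052\right) \left(- \frac{1}{640404}\right) = \frac{22921}{53367}$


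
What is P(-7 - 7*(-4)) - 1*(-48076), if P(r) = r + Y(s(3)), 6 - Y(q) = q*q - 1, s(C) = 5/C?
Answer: 432911/9 ≈ 48101.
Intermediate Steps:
Y(q) = 7 - q² (Y(q) = 6 - (q*q - 1) = 6 - (q² - 1) = 6 - (-1 + q²) = 6 + (1 - q²) = 7 - q²)
P(r) = 38/9 + r (P(r) = r + (7 - (5/3)²) = r + (7 - 1*25/9) = r + (7 - 25/9) = r + 38/9 = 38/9 + r)
P(-7 - 7*(-4)) - 1*(-48076) = (38/9 + (-7 - 7*(-4))) - 1*(-48076) = (38/9 + (-7 + 28)) + 48076 = (38/9 + 21) + 48076 = 227/9 + 48076 = 432911/9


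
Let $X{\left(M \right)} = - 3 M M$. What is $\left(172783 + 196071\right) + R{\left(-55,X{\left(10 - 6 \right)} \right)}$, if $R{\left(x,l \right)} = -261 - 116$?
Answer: $368477$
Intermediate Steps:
$X{\left(M \right)} = - 3 M^{2}$
$R{\left(x,l \right)} = -377$
$\left(172783 + 196071\right) + R{\left(-55,X{\left(10 - 6 \right)} \right)} = \left(172783 + 196071\right) - 377 = 368854 - 377 = 368477$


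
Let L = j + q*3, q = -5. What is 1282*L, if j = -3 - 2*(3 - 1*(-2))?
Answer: -35896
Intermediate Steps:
j = -13 (j = -3 - 2*(3 + 2) = -3 - 2*5 = -3 - 10 = -13)
L = -28 (L = -13 - 5*3 = -13 - 15 = -28)
1282*L = 1282*(-28) = -35896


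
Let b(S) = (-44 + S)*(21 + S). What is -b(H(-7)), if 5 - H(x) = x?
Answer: 1056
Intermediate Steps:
H(x) = 5 - x
-b(H(-7)) = -(-924 + (5 - 1*(-7))² - 23*(5 - 1*(-7))) = -(-924 + (5 + 7)² - 23*(5 + 7)) = -(-924 + 12² - 23*12) = -(-924 + 144 - 276) = -1*(-1056) = 1056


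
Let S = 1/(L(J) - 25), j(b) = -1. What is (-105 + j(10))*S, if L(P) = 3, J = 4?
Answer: 53/11 ≈ 4.8182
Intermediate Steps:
S = -1/22 (S = 1/(3 - 25) = 1/(-22) = -1/22 ≈ -0.045455)
(-105 + j(10))*S = (-105 - 1)*(-1/22) = -106*(-1/22) = 53/11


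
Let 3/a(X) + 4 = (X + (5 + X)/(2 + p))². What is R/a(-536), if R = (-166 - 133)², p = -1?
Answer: 33927232495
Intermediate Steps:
a(X) = 3/(-4 + (5 + 2*X)²) (a(X) = 3/(-4 + (X + (5 + X)/(2 - 1))²) = 3/(-4 + (X + (5 + X)/1)²) = 3/(-4 + (X + (5 + X)*1)²) = 3/(-4 + (X + (5 + X))²) = 3/(-4 + (5 + 2*X)²))
R = 89401 (R = (-299)² = 89401)
R/a(-536) = 89401/((3/(-4 + (5 + 2*(-536))²))) = 89401/((3/(-4 + (5 - 1072)²))) = 89401/((3/(-4 + (-1067)²))) = 89401/((3/(-4 + 1138489))) = 89401/((3/1138485)) = 89401/((3*(1/1138485))) = 89401/(1/379495) = 89401*379495 = 33927232495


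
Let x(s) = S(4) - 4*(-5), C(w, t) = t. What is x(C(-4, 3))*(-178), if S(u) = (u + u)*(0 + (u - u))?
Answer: -3560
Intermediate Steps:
S(u) = 0 (S(u) = (2*u)*(0 + 0) = (2*u)*0 = 0)
x(s) = 20 (x(s) = 0 - 4*(-5) = 0 + 20 = 20)
x(C(-4, 3))*(-178) = 20*(-178) = -3560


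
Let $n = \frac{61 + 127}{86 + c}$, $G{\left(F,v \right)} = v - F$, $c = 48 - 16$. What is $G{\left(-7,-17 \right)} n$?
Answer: $- \frac{940}{59} \approx -15.932$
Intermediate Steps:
$c = 32$ ($c = 48 - 16 = 32$)
$n = \frac{94}{59}$ ($n = \frac{61 + 127}{86 + 32} = \frac{188}{118} = 188 \cdot \frac{1}{118} = \frac{94}{59} \approx 1.5932$)
$G{\left(-7,-17 \right)} n = \left(-17 - -7\right) \frac{94}{59} = \left(-17 + 7\right) \frac{94}{59} = \left(-10\right) \frac{94}{59} = - \frac{940}{59}$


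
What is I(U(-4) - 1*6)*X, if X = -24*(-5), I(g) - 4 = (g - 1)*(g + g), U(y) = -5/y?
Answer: 7035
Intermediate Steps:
I(g) = 4 + 2*g*(-1 + g) (I(g) = 4 + (g - 1)*(g + g) = 4 + (-1 + g)*(2*g) = 4 + 2*g*(-1 + g))
X = 120
I(U(-4) - 1*6)*X = (4 - 2*(-5/(-4) - 1*6) + 2*(-5/(-4) - 1*6)**2)*120 = (4 - 2*(-5*(-1/4) - 6) + 2*(-5*(-1/4) - 6)**2)*120 = (4 - 2*(5/4 - 6) + 2*(5/4 - 6)**2)*120 = (4 - 2*(-19/4) + 2*(-19/4)**2)*120 = (4 + 19/2 + 2*(361/16))*120 = (4 + 19/2 + 361/8)*120 = (469/8)*120 = 7035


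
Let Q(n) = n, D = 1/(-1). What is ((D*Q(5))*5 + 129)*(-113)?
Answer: -11752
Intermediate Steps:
D = -1
((D*Q(5))*5 + 129)*(-113) = (-1*5*5 + 129)*(-113) = (-5*5 + 129)*(-113) = (-25 + 129)*(-113) = 104*(-113) = -11752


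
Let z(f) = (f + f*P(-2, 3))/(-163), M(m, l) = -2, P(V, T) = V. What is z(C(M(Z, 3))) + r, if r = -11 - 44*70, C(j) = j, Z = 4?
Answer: -503835/163 ≈ -3091.0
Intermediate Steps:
z(f) = f/163 (z(f) = (f + f*(-2))/(-163) = (f - 2*f)*(-1/163) = -f*(-1/163) = f/163)
r = -3091 (r = -11 - 3080 = -3091)
z(C(M(Z, 3))) + r = (1/163)*(-2) - 3091 = -2/163 - 3091 = -503835/163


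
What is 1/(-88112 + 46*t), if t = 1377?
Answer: -1/24770 ≈ -4.0371e-5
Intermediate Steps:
1/(-88112 + 46*t) = 1/(-88112 + 46*1377) = 1/(-88112 + 63342) = 1/(-24770) = -1/24770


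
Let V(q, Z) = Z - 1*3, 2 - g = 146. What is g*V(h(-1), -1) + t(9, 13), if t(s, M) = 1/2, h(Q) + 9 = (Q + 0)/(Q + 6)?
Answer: 1153/2 ≈ 576.50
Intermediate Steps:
g = -144 (g = 2 - 1*146 = 2 - 146 = -144)
h(Q) = -9 + Q/(6 + Q) (h(Q) = -9 + (Q + 0)/(Q + 6) = -9 + Q/(6 + Q))
t(s, M) = 1/2
V(q, Z) = -3 + Z (V(q, Z) = Z - 3 = -3 + Z)
g*V(h(-1), -1) + t(9, 13) = -144*(-3 - 1) + 1/2 = -144*(-4) + 1/2 = 576 + 1/2 = 1153/2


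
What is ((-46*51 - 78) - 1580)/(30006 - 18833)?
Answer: -4004/11173 ≈ -0.35836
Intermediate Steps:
((-46*51 - 78) - 1580)/(30006 - 18833) = ((-2346 - 78) - 1580)/11173 = (-2424 - 1580)*(1/11173) = -4004*1/11173 = -4004/11173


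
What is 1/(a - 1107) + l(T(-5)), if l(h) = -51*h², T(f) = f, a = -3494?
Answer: -5866276/4601 ≈ -1275.0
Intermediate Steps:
1/(a - 1107) + l(T(-5)) = 1/(-3494 - 1107) - 51*(-5)² = 1/(-4601) - 51*25 = -1/4601 - 1275 = -5866276/4601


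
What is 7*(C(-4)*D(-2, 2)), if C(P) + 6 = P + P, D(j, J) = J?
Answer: -196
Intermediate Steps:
C(P) = -6 + 2*P (C(P) = -6 + (P + P) = -6 + 2*P)
7*(C(-4)*D(-2, 2)) = 7*((-6 + 2*(-4))*2) = 7*((-6 - 8)*2) = 7*(-14*2) = 7*(-28) = -196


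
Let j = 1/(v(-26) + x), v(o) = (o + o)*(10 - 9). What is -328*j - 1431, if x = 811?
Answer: -1086457/759 ≈ -1431.4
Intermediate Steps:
v(o) = 2*o (v(o) = (2*o)*1 = 2*o)
j = 1/759 (j = 1/(2*(-26) + 811) = 1/(-52 + 811) = 1/759 ≈ 0.0013175)
-328*j - 1431 = -328*1/759 - 1431 = -328/759 - 1431 = -1086457/759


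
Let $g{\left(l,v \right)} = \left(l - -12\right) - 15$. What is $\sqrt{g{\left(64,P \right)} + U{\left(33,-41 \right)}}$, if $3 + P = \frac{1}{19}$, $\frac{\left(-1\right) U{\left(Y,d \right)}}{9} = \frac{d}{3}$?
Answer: $2 \sqrt{46} \approx 13.565$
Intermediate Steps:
$U{\left(Y,d \right)} = - 3 d$ ($U{\left(Y,d \right)} = - 9 \frac{d}{3} = - 3 d$)
$P = - \frac{56}{19}$ ($P = -3 + \frac{1}{19} = - \frac{56}{19} \approx -2.9474$)
$g{\left(l,v \right)} = -3 + l$ ($g{\left(l,v \right)} = \left(l + 12\right) - 15 = \left(12 + l\right) - 15 = -3 + l$)
$\sqrt{g{\left(64,P \right)} + U{\left(33,-41 \right)}} = \sqrt{\left(-3 + 64\right) - -123} = \sqrt{61 + 123} = \sqrt{184} = 2 \sqrt{46}$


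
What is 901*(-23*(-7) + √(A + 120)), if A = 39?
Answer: 145061 + 901*√159 ≈ 1.5642e+5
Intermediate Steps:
901*(-23*(-7) + √(A + 120)) = 901*(-23*(-7) + √(39 + 120)) = 901*(161 + √159) = 145061 + 901*√159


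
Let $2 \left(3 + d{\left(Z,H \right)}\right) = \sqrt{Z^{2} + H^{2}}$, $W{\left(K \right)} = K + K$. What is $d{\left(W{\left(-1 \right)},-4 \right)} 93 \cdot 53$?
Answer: $-14787 + 4929 \sqrt{5} \approx -3765.4$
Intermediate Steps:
$W{\left(K \right)} = 2 K$
$d{\left(Z,H \right)} = -3 + \frac{\sqrt{H^{2} + Z^{2}}}{2}$ ($d{\left(Z,H \right)} = -3 + \frac{\sqrt{Z^{2} + H^{2}}}{2} = -3 + \frac{\sqrt{H^{2} + Z^{2}}}{2}$)
$d{\left(W{\left(-1 \right)},-4 \right)} 93 \cdot 53 = \left(-3 + \frac{\sqrt{\left(-4\right)^{2} + \left(2 \left(-1\right)\right)^{2}}}{2}\right) 93 \cdot 53 = \left(-3 + \frac{\sqrt{16 + \left(-2\right)^{2}}}{2}\right) 93 \cdot 53 = \left(-3 + \frac{\sqrt{16 + 4}}{2}\right) 93 \cdot 53 = \left(-3 + \frac{\sqrt{20}}{2}\right) 93 \cdot 53 = \left(-3 + \frac{2 \sqrt{5}}{2}\right) 93 \cdot 53 = \left(-3 + \sqrt{5}\right) 93 \cdot 53 = \left(-279 + 93 \sqrt{5}\right) 53 = -14787 + 4929 \sqrt{5}$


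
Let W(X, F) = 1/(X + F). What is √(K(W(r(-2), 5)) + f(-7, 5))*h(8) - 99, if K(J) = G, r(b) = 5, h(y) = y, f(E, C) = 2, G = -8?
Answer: -99 + 8*I*√6 ≈ -99.0 + 19.596*I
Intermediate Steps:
W(X, F) = 1/(F + X)
K(J) = -8
√(K(W(r(-2), 5)) + f(-7, 5))*h(8) - 99 = √(-8 + 2)*8 - 99 = √(-6)*8 - 99 = (I*√6)*8 - 99 = 8*I*√6 - 99 = -99 + 8*I*√6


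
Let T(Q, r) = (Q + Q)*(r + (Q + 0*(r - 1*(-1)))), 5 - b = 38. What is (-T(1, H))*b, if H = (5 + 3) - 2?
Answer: 462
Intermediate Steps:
b = -33 (b = 5 - 1*38 = 5 - 38 = -33)
H = 6 (H = 8 - 2 = 6)
T(Q, r) = 2*Q*(Q + r) (T(Q, r) = (2*Q)*(r + (Q + 0*(r + 1))) = (2*Q)*(r + (Q + 0*(1 + r))) = (2*Q)*(r + (Q + 0)) = (2*Q)*(r + Q) = (2*Q)*(Q + r) = 2*Q*(Q + r))
(-T(1, H))*b = -2*(1 + 6)*(-33) = -2*7*(-33) = -1*14*(-33) = -14*(-33) = 462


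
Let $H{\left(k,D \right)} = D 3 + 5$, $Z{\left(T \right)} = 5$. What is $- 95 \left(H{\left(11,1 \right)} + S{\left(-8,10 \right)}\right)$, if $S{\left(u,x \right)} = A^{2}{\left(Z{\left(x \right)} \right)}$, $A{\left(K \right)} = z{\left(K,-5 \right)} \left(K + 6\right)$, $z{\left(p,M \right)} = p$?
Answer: $-288135$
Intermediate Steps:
$A{\left(K \right)} = K \left(6 + K\right)$ ($A{\left(K \right)} = K \left(K + 6\right) = K \left(6 + K\right)$)
$S{\left(u,x \right)} = 3025$ ($S{\left(u,x \right)} = \left(5 \left(6 + 5\right)\right)^{2} = \left(5 \cdot 11\right)^{2} = 55^{2} = 3025$)
$H{\left(k,D \right)} = 5 + 3 D$ ($H{\left(k,D \right)} = 3 D + 5 = 5 + 3 D$)
$- 95 \left(H{\left(11,1 \right)} + S{\left(-8,10 \right)}\right) = - 95 \left(\left(5 + 3 \cdot 1\right) + 3025\right) = - 95 \left(\left(5 + 3\right) + 3025\right) = - 95 \left(8 + 3025\right) = \left(-95\right) 3033 = -288135$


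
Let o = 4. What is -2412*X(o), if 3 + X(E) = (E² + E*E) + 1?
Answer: -72360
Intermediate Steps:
X(E) = -2 + 2*E² (X(E) = -3 + ((E² + E*E) + 1) = -3 + ((E² + E²) + 1) = -3 + (2*E² + 1) = -3 + (1 + 2*E²) = -2 + 2*E²)
-2412*X(o) = -2412*(-2 + 2*4²) = -2412*(-2 + 2*16) = -2412*(-2 + 32) = -2412*30 = -72360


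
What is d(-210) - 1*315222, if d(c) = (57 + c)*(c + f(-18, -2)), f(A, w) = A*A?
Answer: -332664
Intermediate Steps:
f(A, w) = A²
d(c) = (57 + c)*(324 + c) (d(c) = (57 + c)*(c + (-18)²) = (57 + c)*(c + 324) = (57 + c)*(324 + c))
d(-210) - 1*315222 = (18468 + (-210)² + 381*(-210)) - 1*315222 = (18468 + 44100 - 80010) - 315222 = -17442 - 315222 = -332664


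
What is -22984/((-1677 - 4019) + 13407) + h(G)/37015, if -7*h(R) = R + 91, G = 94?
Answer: -108303561/36326521 ≈ -2.9814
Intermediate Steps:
h(R) = -13 - R/7 (h(R) = -(R + 91)/7 = -(91 + R)/7 = -13 - R/7)
-22984/((-1677 - 4019) + 13407) + h(G)/37015 = -22984/((-1677 - 4019) + 13407) + (-13 - ⅐*94)/37015 = -22984/(-5696 + 13407) + (-13 - 94/7)*(1/37015) = -22984/7711 - 185/7*1/37015 = -22984*1/7711 - 37/51821 = -22984/7711 - 37/51821 = -108303561/36326521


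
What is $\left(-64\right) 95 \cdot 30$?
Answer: $-182400$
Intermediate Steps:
$\left(-64\right) 95 \cdot 30 = \left(-6080\right) 30 = -182400$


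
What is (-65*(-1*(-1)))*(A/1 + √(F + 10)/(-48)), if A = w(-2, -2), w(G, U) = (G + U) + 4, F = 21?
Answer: 65*√31/48 ≈ 7.5397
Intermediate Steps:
w(G, U) = 4 + G + U
A = 0 (A = 4 - 2 - 2 = 0)
(-65*(-1*(-1)))*(A/1 + √(F + 10)/(-48)) = (-65*(-1*(-1)))*(0/1 + √(21 + 10)/(-48)) = (-65)*(0*1 + √31*(-1/48)) = (-65*1)*(0 - √31/48) = -(-65)*√31/48 = 65*√31/48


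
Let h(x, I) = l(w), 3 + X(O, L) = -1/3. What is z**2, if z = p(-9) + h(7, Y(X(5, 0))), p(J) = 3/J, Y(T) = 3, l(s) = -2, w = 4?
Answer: 49/9 ≈ 5.4444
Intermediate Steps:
X(O, L) = -10/3 (X(O, L) = -3 - 1/3 = -10/3)
h(x, I) = -2
z = -7/3 (z = 3/(-9) - 2 = 3*(-1/9) - 2 = -1/3 - 2 = -7/3 ≈ -2.3333)
z**2 = (-7/3)**2 = 49/9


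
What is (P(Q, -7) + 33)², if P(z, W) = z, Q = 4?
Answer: 1369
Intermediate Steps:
(P(Q, -7) + 33)² = (4 + 33)² = 37² = 1369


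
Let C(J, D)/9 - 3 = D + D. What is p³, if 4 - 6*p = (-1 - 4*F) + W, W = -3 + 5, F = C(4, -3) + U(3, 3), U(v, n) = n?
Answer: -29791/8 ≈ -3723.9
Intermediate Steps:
C(J, D) = 27 + 18*D (C(J, D) = 27 + 9*(D + D) = 27 + 9*(2*D) = 27 + 18*D)
F = -24 (F = (27 + 18*(-3)) + 3 = (27 - 54) + 3 = -27 + 3 = -24)
W = 2
p = -31/2 (p = ⅔ - ((-1 - 4*(-24)) + 2)/6 = ⅔ - ((-1 + 96) + 2)/6 = ⅔ - (95 + 2)/6 = ⅔ - ⅙*97 = ⅔ - 97/6 = -31/2 ≈ -15.500)
p³ = (-31/2)³ = -29791/8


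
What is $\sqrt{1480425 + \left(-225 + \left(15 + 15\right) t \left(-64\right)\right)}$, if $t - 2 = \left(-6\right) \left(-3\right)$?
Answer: $90 \sqrt{178} \approx 1200.8$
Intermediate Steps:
$t = 20$ ($t = 2 - -18 = 2 + 18 = 20$)
$\sqrt{1480425 + \left(-225 + \left(15 + 15\right) t \left(-64\right)\right)} = \sqrt{1480425 + \left(-225 + \left(15 + 15\right) 20 \left(-64\right)\right)} = \sqrt{1480425 + \left(-225 + 30 \cdot 20 \left(-64\right)\right)} = \sqrt{1480425 + \left(-225 + 600 \left(-64\right)\right)} = \sqrt{1480425 - 38625} = \sqrt{1441800} = 90 \sqrt{178}$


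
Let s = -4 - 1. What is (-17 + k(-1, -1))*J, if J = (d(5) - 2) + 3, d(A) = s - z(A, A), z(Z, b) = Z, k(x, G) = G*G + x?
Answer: 153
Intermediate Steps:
k(x, G) = x + G**2 (k(x, G) = G**2 + x = x + G**2)
s = -5
d(A) = -5 - A
J = -9 (J = ((-5 - 1*5) - 2) + 3 = ((-5 - 5) - 2) + 3 = (-10 - 2) + 3 = -12 + 3 = -9)
(-17 + k(-1, -1))*J = (-17 + (-1 + (-1)**2))*(-9) = (-17 + (-1 + 1))*(-9) = (-17 + 0)*(-9) = -17*(-9) = 153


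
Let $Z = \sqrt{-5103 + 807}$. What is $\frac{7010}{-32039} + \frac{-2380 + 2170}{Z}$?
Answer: $- \frac{7010}{32039} + \frac{35 i \sqrt{1074}}{358} \approx -0.2188 + 3.204 i$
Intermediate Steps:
$Z = 2 i \sqrt{1074}$ ($Z = \sqrt{-4296} = 2 i \sqrt{1074} \approx 65.544 i$)
$\frac{7010}{-32039} + \frac{-2380 + 2170}{Z} = \frac{7010}{-32039} + \frac{-2380 + 2170}{2 i \sqrt{1074}} = 7010 \left(- \frac{1}{32039}\right) - 210 \left(- \frac{i \sqrt{1074}}{2148}\right) = - \frac{7010}{32039} + \frac{35 i \sqrt{1074}}{358}$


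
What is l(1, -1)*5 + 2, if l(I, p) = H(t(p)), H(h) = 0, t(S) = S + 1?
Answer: 2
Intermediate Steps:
t(S) = 1 + S
l(I, p) = 0
l(1, -1)*5 + 2 = 0*5 + 2 = 0 + 2 = 2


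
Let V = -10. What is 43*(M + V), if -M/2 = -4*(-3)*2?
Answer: -2494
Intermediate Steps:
M = -48 (M = -2*(-4*(-3))*2 = -24*2 = -2*24 = -48)
43*(M + V) = 43*(-48 - 10) = 43*(-58) = -2494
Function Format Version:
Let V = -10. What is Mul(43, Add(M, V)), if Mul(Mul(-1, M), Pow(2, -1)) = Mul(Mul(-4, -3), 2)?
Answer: -2494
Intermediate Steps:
M = -48 (M = Mul(-2, Mul(Mul(-4, -3), 2)) = Mul(-2, Mul(12, 2)) = Mul(-2, 24) = -48)
Mul(43, Add(M, V)) = Mul(43, Add(-48, -10)) = Mul(43, -58) = -2494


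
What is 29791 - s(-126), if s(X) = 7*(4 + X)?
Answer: 30645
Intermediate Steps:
s(X) = 28 + 7*X
29791 - s(-126) = 29791 - (28 + 7*(-126)) = 29791 - (28 - 882) = 29791 - 1*(-854) = 29791 + 854 = 30645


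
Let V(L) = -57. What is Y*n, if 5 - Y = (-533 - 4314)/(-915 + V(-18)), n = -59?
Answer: -767/972 ≈ -0.78909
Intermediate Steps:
Y = 13/972 (Y = 5 - (-533 - 4314)/(-915 - 57) = 5 - (-4847)/(-972) = 5 - (-4847)*(-1)/972 = 5 - 1*4847/972 = 5 - 4847/972 = 13/972 ≈ 0.013374)
Y*n = (13/972)*(-59) = -767/972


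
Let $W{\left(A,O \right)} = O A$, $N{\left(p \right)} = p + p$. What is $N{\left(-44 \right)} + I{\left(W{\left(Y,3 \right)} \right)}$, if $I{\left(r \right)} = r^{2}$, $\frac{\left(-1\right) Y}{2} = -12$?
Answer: $5096$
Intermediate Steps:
$Y = 24$ ($Y = \left(-2\right) \left(-12\right) = 24$)
$N{\left(p \right)} = 2 p$
$W{\left(A,O \right)} = A O$
$N{\left(-44 \right)} + I{\left(W{\left(Y,3 \right)} \right)} = 2 \left(-44\right) + \left(24 \cdot 3\right)^{2} = -88 + 72^{2} = -88 + 5184 = 5096$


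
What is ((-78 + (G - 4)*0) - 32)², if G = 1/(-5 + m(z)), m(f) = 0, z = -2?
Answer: 12100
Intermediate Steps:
G = -⅕ (G = 1/(-5 + 0) = 1/(-5) = -⅕ ≈ -0.20000)
((-78 + (G - 4)*0) - 32)² = ((-78 + (-⅕ - 4)*0) - 32)² = ((-78 - 21/5*0) - 32)² = ((-78 + 0) - 32)² = (-78 - 32)² = (-110)² = 12100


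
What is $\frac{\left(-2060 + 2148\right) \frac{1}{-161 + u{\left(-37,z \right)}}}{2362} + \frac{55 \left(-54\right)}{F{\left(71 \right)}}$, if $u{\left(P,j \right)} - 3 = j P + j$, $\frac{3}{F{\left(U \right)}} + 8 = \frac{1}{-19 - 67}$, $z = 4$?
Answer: $\frac{60820678259}{7668233} \approx 7931.5$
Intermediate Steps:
$F{\left(U \right)} = - \frac{258}{689}$ ($F{\left(U \right)} = \frac{3}{-8 + \frac{1}{-19 - 67}} = \frac{3}{-8 + \frac{1}{-86}} = \frac{3}{-8 - \frac{1}{86}} = \frac{3}{- \frac{689}{86}} = 3 \left(- \frac{86}{689}\right) = - \frac{258}{689}$)
$u{\left(P,j \right)} = 3 + j + P j$ ($u{\left(P,j \right)} = 3 + \left(j P + j\right) = 3 + \left(P j + j\right) = 3 + \left(j + P j\right) = 3 + j + P j$)
$\frac{\left(-2060 + 2148\right) \frac{1}{-161 + u{\left(-37,z \right)}}}{2362} + \frac{55 \left(-54\right)}{F{\left(71 \right)}} = \frac{\left(-2060 + 2148\right) \frac{1}{-161 + \left(3 + 4 - 148\right)}}{2362} + \frac{55 \left(-54\right)}{- \frac{258}{689}} = \frac{88}{-161 + \left(3 + 4 - 148\right)} \frac{1}{2362} - - \frac{341055}{43} = \frac{88}{-161 - 141} \cdot \frac{1}{2362} + \frac{341055}{43} = \frac{88}{-302} \cdot \frac{1}{2362} + \frac{341055}{43} = 88 \left(- \frac{1}{302}\right) \frac{1}{2362} + \frac{341055}{43} = \left(- \frac{44}{151}\right) \frac{1}{2362} + \frac{341055}{43} = - \frac{22}{178331} + \frac{341055}{43} = \frac{60820678259}{7668233}$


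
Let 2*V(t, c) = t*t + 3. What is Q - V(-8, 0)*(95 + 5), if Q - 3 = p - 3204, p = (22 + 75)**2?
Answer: 2858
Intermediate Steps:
V(t, c) = 3/2 + t**2/2 (V(t, c) = (t*t + 3)/2 = (t**2 + 3)/2 = (3 + t**2)/2 = 3/2 + t**2/2)
p = 9409 (p = 97**2 = 9409)
Q = 6208 (Q = 3 + (9409 - 3204) = 3 + 6205 = 6208)
Q - V(-8, 0)*(95 + 5) = 6208 - (3/2 + (1/2)*(-8)**2)*(95 + 5) = 6208 - (3/2 + (1/2)*64)*100 = 6208 - (3/2 + 32)*100 = 6208 - 67*100/2 = 6208 - 1*3350 = 6208 - 3350 = 2858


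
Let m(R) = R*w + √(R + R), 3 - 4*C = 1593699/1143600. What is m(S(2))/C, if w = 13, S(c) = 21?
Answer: 59467200/87481 + 1524800*√42/612367 ≈ 695.91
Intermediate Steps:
C = 612367/1524800 (C = ¾ - 1593699/(4*1143600) = ¾ - ¼*531233/381200 = ¾ - 531233/1524800 = 612367/1524800 ≈ 0.40160)
m(R) = 13*R + √2*√R (m(R) = R*13 + √(R + R) = 13*R + √(2*R) = 13*R + √2*√R)
m(S(2))/C = (13*21 + √2*√21)/(612367/1524800) = (273 + √42)*(1524800/612367) = 59467200/87481 + 1524800*√42/612367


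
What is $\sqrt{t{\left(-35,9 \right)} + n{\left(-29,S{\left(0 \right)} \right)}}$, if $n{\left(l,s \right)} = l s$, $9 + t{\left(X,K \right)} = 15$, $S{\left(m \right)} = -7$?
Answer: $\sqrt{209} \approx 14.457$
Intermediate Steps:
$t{\left(X,K \right)} = 6$ ($t{\left(X,K \right)} = -9 + 15 = 6$)
$\sqrt{t{\left(-35,9 \right)} + n{\left(-29,S{\left(0 \right)} \right)}} = \sqrt{6 - -203} = \sqrt{6 + 203} = \sqrt{209}$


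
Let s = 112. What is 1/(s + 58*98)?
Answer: 1/5796 ≈ 0.00017253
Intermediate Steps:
1/(s + 58*98) = 1/(112 + 58*98) = 1/(112 + 5684) = 1/5796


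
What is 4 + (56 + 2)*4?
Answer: 236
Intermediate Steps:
4 + (56 + 2)*4 = 4 + 58*4 = 4 + 232 = 236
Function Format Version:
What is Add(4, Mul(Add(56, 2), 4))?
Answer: 236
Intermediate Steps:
Add(4, Mul(Add(56, 2), 4)) = Add(4, Mul(58, 4)) = Add(4, 232) = 236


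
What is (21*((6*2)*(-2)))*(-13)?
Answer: 6552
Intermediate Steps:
(21*((6*2)*(-2)))*(-13) = (21*(12*(-2)))*(-13) = (21*(-24))*(-13) = -504*(-13) = 6552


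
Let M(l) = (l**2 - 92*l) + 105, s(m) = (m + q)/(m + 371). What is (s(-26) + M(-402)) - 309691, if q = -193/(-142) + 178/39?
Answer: -42414799993/382122 ≈ -1.1100e+5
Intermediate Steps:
q = 32803/5538 (q = -193*(-1/142) + 178*(1/39) = 193/142 + 178/39 = 32803/5538 ≈ 5.9233)
s(m) = (32803/5538 + m)/(371 + m) (s(m) = (m + 32803/5538)/(m + 371) = (32803/5538 + m)/(371 + m))
M(l) = 105 + l**2 - 92*l
(s(-26) + M(-402)) - 309691 = ((32803/5538 - 26)/(371 - 26) + (105 + (-402)**2 - 92*(-402))) - 309691 = (-111185/5538/345 + (105 + 161604 + 36984)) - 309691 = ((1/345)*(-111185/5538) + 198693) - 309691 = (-22237/382122 + 198693) - 309691 = 75924944309/382122 - 309691 = -42414799993/382122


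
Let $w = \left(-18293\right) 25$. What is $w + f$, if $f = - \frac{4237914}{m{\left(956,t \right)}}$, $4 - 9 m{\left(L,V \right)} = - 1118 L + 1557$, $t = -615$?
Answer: $- \frac{488120534101}{1067255} \approx -4.5736 \cdot 10^{5}$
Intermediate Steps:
$m{\left(L,V \right)} = - \frac{1553}{9} + \frac{1118 L}{9}$ ($m{\left(L,V \right)} = \frac{4}{9} - \frac{- 1118 L + 1557}{9} = \frac{4}{9} - \frac{1557 - 1118 L}{9} = \frac{4}{9} + \left(-173 + \frac{1118 L}{9}\right) = - \frac{1553}{9} + \frac{1118 L}{9}$)
$w = -457325$
$f = - \frac{38141226}{1067255}$ ($f = - \frac{4237914}{- \frac{1553}{9} + \frac{1118}{9} \cdot 956} = - \frac{4237914}{- \frac{1553}{9} + \frac{1068808}{9}} = - \frac{4237914}{\frac{1067255}{9}} = \left(-4237914\right) \frac{9}{1067255} = - \frac{38141226}{1067255} \approx -35.738$)
$w + f = -457325 - \frac{38141226}{1067255} = - \frac{488120534101}{1067255}$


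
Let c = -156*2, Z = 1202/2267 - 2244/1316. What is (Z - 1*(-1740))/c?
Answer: -99760807/17900232 ≈ -5.5732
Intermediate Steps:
Z = -876329/745843 (Z = 1202*(1/2267) - 2244*1/1316 = 1202/2267 - 561/329 = -876329/745843 ≈ -1.1750)
c = -312
(Z - 1*(-1740))/c = (-876329/745843 - 1*(-1740))/(-312) = (-876329/745843 + 1740)*(-1/312) = (1296890491/745843)*(-1/312) = -99760807/17900232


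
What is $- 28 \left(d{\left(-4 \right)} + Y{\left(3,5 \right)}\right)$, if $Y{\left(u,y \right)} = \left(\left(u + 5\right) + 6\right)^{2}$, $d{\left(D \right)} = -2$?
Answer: $-5432$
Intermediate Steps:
$Y{\left(u,y \right)} = \left(11 + u\right)^{2}$ ($Y{\left(u,y \right)} = \left(\left(5 + u\right) + 6\right)^{2} = \left(11 + u\right)^{2}$)
$- 28 \left(d{\left(-4 \right)} + Y{\left(3,5 \right)}\right) = - 28 \left(-2 + \left(11 + 3\right)^{2}\right) = - 28 \left(-2 + 14^{2}\right) = - 28 \left(-2 + 196\right) = \left(-28\right) 194 = -5432$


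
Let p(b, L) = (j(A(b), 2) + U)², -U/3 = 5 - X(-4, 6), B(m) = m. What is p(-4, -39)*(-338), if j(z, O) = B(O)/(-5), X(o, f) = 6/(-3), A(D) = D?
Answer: -3869762/25 ≈ -1.5479e+5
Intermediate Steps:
X(o, f) = -2 (X(o, f) = 6*(-⅓) = -2)
U = -21 (U = -3*(5 - 1*(-2)) = -3*(5 + 2) = -3*7 = -21)
j(z, O) = -O/5 (j(z, O) = O/(-5) = O*(-⅕) = -O/5)
p(b, L) = 11449/25 (p(b, L) = (-⅕*2 - 21)² = (-⅖ - 21)² = (-107/5)² = 11449/25)
p(-4, -39)*(-338) = (11449/25)*(-338) = -3869762/25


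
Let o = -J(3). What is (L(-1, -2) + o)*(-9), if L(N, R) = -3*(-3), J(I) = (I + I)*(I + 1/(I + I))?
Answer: 90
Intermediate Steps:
J(I) = 2*I*(I + 1/(2*I)) (J(I) = (2*I)*(I + 1/(2*I)) = 2*I*(I + 1/(2*I)))
L(N, R) = 9
o = -19 (o = -(1 + 2*3²) = -(1 + 2*9) = -(1 + 18) = -1*19 = -19)
(L(-1, -2) + o)*(-9) = (9 - 19)*(-9) = -10*(-9) = 90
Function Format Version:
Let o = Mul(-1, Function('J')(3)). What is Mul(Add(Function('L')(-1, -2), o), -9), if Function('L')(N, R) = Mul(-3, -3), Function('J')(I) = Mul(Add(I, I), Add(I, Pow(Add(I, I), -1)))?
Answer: 90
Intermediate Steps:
Function('J')(I) = Mul(2, I, Add(I, Mul(Rational(1, 2), Pow(I, -1)))) (Function('J')(I) = Mul(Mul(2, I), Add(I, Pow(Mul(2, I), -1))) = Mul(Mul(2, I), Add(I, Mul(Rational(1, 2), Pow(I, -1)))) = Mul(2, I, Add(I, Mul(Rational(1, 2), Pow(I, -1)))))
Function('L')(N, R) = 9
o = -19 (o = Mul(-1, Add(1, Mul(2, Pow(3, 2)))) = Mul(-1, Add(1, Mul(2, 9))) = Mul(-1, Add(1, 18)) = Mul(-1, 19) = -19)
Mul(Add(Function('L')(-1, -2), o), -9) = Mul(Add(9, -19), -9) = Mul(-10, -9) = 90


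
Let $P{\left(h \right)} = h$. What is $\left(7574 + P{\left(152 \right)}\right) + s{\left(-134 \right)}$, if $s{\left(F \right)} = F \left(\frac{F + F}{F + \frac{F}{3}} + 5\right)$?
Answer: $6855$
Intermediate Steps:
$s{\left(F \right)} = \frac{13 F}{2}$ ($s{\left(F \right)} = F \left(\frac{2 F}{F + F \frac{1}{3}} + 5\right) = F \left(\frac{2 F}{F + \frac{F}{3}} + 5\right) = F \left(\frac{2 F}{\frac{4}{3} F} + 5\right) = F \left(2 F \frac{3}{4 F} + 5\right) = F \left(\frac{3}{2} + 5\right) = F \frac{13}{2} = \frac{13 F}{2}$)
$\left(7574 + P{\left(152 \right)}\right) + s{\left(-134 \right)} = \left(7574 + 152\right) + \frac{13}{2} \left(-134\right) = 7726 - 871 = 6855$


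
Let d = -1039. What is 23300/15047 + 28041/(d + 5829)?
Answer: 533539927/72075130 ≈ 7.4025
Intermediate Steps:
23300/15047 + 28041/(d + 5829) = 23300/15047 + 28041/(-1039 + 5829) = 23300*(1/15047) + 28041/4790 = 23300/15047 + 28041*(1/4790) = 23300/15047 + 28041/4790 = 533539927/72075130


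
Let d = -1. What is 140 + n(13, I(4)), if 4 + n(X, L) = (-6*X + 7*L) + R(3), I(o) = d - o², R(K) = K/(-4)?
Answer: -247/4 ≈ -61.750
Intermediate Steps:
R(K) = -K/4 (R(K) = K*(-¼) = -K/4)
I(o) = -1 - o²
n(X, L) = -19/4 - 6*X + 7*L (n(X, L) = -4 + ((-6*X + 7*L) - ¼*3) = -4 + ((-6*X + 7*L) - ¾) = -4 + (-¾ - 6*X + 7*L) = -19/4 - 6*X + 7*L)
140 + n(13, I(4)) = 140 + (-19/4 - 6*13 + 7*(-1 - 1*4²)) = 140 + (-19/4 - 78 + 7*(-1 - 1*16)) = 140 + (-19/4 - 78 + 7*(-1 - 16)) = 140 + (-19/4 - 78 + 7*(-17)) = 140 + (-19/4 - 78 - 119) = 140 - 807/4 = -247/4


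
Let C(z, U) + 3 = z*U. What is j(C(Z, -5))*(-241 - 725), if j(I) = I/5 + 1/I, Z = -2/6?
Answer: 9821/10 ≈ 982.10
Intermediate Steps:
Z = -⅓ (Z = -2*⅙ = -⅓ ≈ -0.33333)
C(z, U) = -3 + U*z (C(z, U) = -3 + z*U = -3 + U*z)
j(I) = 1/I + I/5 (j(I) = I*(⅕) + 1/I = I/5 + 1/I = 1/I + I/5)
j(C(Z, -5))*(-241 - 725) = (1/(-3 - 5*(-⅓)) + (-3 - 5*(-⅓))/5)*(-241 - 725) = (1/(-3 + 5/3) + (-3 + 5/3)/5)*(-966) = (1/(-4/3) + (⅕)*(-4/3))*(-966) = (-¾ - 4/15)*(-966) = -61/60*(-966) = 9821/10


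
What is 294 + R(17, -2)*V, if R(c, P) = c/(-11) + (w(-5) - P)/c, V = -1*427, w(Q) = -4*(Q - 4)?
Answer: -105/187 ≈ -0.56150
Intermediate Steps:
w(Q) = 16 - 4*Q (w(Q) = -4*(-4 + Q) = 16 - 4*Q)
V = -427
R(c, P) = -c/11 + (36 - P)/c (R(c, P) = c/(-11) + ((16 - 4*(-5)) - P)/c = c*(-1/11) + ((16 + 20) - P)/c = -c/11 + (36 - P)/c)
294 + R(17, -2)*V = 294 + ((36 - 1*(-2) - 1/11*17²)/17)*(-427) = 294 + ((36 + 2 - 1/11*289)/17)*(-427) = 294 + ((36 + 2 - 289/11)/17)*(-427) = 294 + ((1/17)*(129/11))*(-427) = 294 + (129/187)*(-427) = 294 - 55083/187 = -105/187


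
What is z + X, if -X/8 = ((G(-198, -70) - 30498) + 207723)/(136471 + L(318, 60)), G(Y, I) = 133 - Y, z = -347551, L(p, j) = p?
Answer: -47542574187/136789 ≈ -3.4756e+5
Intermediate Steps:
X = -1420448/136789 (X = -8*(((133 - 1*(-198)) - 30498) + 207723)/(136471 + 318) = -8*(((133 + 198) - 30498) + 207723)/136789 = -8*((331 - 30498) + 207723)/136789 = -8*(-30167 + 207723)/136789 = -1420448/136789 ≈ -10.384)
z + X = -347551 - 1420448/136789 = -47542574187/136789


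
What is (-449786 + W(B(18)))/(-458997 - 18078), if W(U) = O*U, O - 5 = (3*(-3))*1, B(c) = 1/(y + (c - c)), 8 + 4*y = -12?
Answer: 749642/795125 ≈ 0.94280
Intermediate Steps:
y = -5 (y = -2 + (¼)*(-12) = -2 - 3 = -5)
B(c) = -⅕ (B(c) = 1/(-5 + (c - c)) = 1/(-5 + 0) = 1/(-5) = -⅕)
O = -4 (O = 5 + (3*(-3))*1 = 5 - 9*1 = 5 - 9 = -4)
W(U) = -4*U
(-449786 + W(B(18)))/(-458997 - 18078) = (-449786 - 4*(-⅕))/(-458997 - 18078) = (-449786 + ⅘)/(-477075) = -2248926/5*(-1/477075) = 749642/795125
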